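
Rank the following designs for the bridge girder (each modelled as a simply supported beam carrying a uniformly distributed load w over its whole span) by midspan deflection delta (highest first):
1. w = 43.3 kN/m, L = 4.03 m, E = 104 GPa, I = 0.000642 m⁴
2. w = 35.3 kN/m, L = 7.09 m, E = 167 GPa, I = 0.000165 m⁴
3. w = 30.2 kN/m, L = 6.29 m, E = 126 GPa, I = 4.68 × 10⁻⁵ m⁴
Model: a simply supported beam carrying a uniformly distributed load w over its whole span, so delta = (5·w·L^4) / (384·E·I) (SI units).
  Case 1: delta = (5 × 43300 × 4.03^4) / (384 × (1.04 × 10¹¹) × 0.000642) = 0.002227 m = 2.227 mm
  Case 2: delta = (5 × 35300 × 7.09^4) / (384 × (1.67 × 10¹¹) × 0.000165) = 0.04215 m = 42.15 mm
  Case 3: delta = (5 × 30200 × 6.29^4) / (384 × (1.26 × 10¹¹) × (4.68 × 10⁻⁵)) = 0.1044 m = 104.4 mm
Ordering: 104.4 mm (case 3) > 42.15 mm (case 2) > 2.227 mm (case 1)
Final answer: 3, 2, 1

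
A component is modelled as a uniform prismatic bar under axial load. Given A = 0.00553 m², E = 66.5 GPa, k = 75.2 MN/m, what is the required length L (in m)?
Model: a uniform prismatic bar under axial load, so k = (A·E) / L.
Solve for L: L = (A·E) / k.
Convert to SI units:
  E = 66.5 GPa = 6.65 × 10¹⁰ Pa
  k = 75.2 MN/m = 7.52 × 10⁷ N/m
Substitute:
  L = (0.00553 × (6.65 × 10¹⁰)) / (7.52 × 10⁷)
  L = 4.89 m
Final answer: L = 4.89 m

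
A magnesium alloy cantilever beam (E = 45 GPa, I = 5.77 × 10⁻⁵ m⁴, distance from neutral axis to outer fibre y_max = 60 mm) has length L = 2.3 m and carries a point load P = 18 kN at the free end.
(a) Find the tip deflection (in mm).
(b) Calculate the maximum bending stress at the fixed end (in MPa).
(a) Tip deflection of a cantilever with an end point load: δ = P·L^3 / (3·E·I). Convert P = 18 kN = 18000 N, E = 45 GPa = 4.5 × 10¹⁰ Pa.
  δ = (18000 × 2.3^3) / (3 × (4.5 × 10¹⁰) × (5.77 × 10⁻⁵)) = 0.02812 m = 28.12 mm
(b) Maximum bending moment at the fixed end: M = P·L = 18000 × 2.3 = 41400 N·m. Convert y_max = 60 mm = 0.06 m.
  σ = M·y_max / I = (41400 × 0.06) / (5.77 × 10⁻⁵) = 4.305 × 10⁷ Pa = 43.05 MPa
Final answer: (a) δ = 28.12 mm, (b) σ = 43.05 MPa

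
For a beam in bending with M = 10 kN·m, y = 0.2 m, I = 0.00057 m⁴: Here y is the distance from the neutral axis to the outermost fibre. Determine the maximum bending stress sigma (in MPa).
Model: a beam in bending, so sigma = (M·y) / I.
Convert to SI units:
  M = 10 kN·m = 10000 N·m
Substitute:
  sigma = (10000 × 0.2) / 0.00057
  sigma = 3.509 × 10⁶ Pa
Convert: sigma = 3.509 × 10⁶ Pa = 3.509 MPa
Final answer: sigma = 3.509 MPa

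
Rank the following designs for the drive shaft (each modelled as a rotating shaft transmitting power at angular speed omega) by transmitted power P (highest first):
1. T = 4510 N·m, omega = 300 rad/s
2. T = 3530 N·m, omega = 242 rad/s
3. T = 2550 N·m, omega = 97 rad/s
Model: a rotating shaft transmitting power at angular speed omega, so P = T·omega (SI units).
  Case 1: P = 4510 × 300 = 1.353 × 10⁶ W = 1353 kW
  Case 2: P = 3530 × 242 = 854300 W = 854.3 kW
  Case 3: P = 2550 × 97 = 247400 W = 247.4 kW
Ordering: 1353 kW (case 1) > 854.3 kW (case 2) > 247.4 kW (case 3)
Final answer: 1, 2, 3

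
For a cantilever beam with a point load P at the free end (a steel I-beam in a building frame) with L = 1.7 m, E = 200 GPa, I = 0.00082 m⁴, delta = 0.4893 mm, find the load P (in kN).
Model: a cantilever beam with a point load P at the free end, so delta = (P·L^3) / (3·E·I).
Solve for P: P = (3·delta·E·I) / L^3.
Convert to SI units:
  E = 200 GPa = 2 × 10¹¹ Pa
  delta = 0.4893 mm = 0.0004893 m
Substitute:
  P = (3 × 0.0004893 × (2 × 10¹¹) × 0.00082) / 1.7^3
  P = 49000 N
Convert: P = 49000 N = 49 kN
Final answer: P = 49 kN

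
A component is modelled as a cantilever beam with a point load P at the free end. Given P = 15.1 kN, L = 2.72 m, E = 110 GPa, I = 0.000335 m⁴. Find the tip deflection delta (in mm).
Model: a cantilever beam with a point load P at the free end, so delta = (P·L^3) / (3·E·I).
Convert to SI units:
  P = 15.1 kN = 15100 N
  E = 110 GPa = 1.1 × 10¹¹ Pa
Substitute:
  delta = (15100 × 2.72^3) / (3 × (1.1 × 10¹¹) × 0.000335)
  delta = 0.002749 m
Convert: delta = 0.002749 m = 2.749 mm
Final answer: delta = 2.749 mm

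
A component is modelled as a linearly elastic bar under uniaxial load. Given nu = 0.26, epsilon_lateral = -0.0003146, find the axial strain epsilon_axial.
Model: a linearly elastic bar under uniaxial load, so epsilon_lateral = -nu·epsilon_axial.
Solve for epsilon_axial: epsilon_axial = -epsilon_lateral / nu.
Substitute:
  epsilon_axial = -(-0.0003146) / 0.26
  epsilon_axial = 0.00121
Final answer: epsilon_axial = 0.00121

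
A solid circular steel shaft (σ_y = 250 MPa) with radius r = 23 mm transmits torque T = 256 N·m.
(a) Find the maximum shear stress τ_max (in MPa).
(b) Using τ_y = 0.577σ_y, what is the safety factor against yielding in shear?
(a) For a solid circular shaft, τ_max = T·r/J with J = π·r^4/2, i.e. τ_max = 2·T / (π·r^3). Convert r = 23 mm = 0.023 m.
  τ_max = (2 × 256) / (π × 0.023^3) = 1.339 × 10⁷ Pa = 13.39 MPa
(b) τ_y = 0.577 × 250 = 144.25 MPa
  SF = τ_y/τ_max = 144.25 / 13.39 = 10.77
Final answer: (a) τ_max = 13.39 MPa, (b) SF = 10.77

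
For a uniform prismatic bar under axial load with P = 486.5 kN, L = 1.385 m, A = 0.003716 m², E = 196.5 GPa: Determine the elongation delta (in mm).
Model: a uniform prismatic bar under axial load, so delta = (P·L) / (A·E).
Convert to SI units:
  P = 486.5 kN = 486500 N
  E = 196.5 GPa = 1.965 × 10¹¹ Pa
Substitute:
  delta = (486500 × 1.385) / (0.003716 × (1.965 × 10¹¹))
  delta = 0.0009228 m
Convert: delta = 0.0009228 m = 0.9228 mm
Final answer: delta = 0.9228 mm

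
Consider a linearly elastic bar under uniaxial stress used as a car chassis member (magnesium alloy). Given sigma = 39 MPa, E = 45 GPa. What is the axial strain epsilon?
Model: a linearly elastic bar under uniaxial stress, so epsilon = sigma / E.
Convert to SI units:
  sigma = 39 MPa = 3.9 × 10⁷ Pa
  E = 45 GPa = 4.5 × 10¹⁰ Pa
Substitute:
  epsilon = (3.9 × 10⁷) / (4.5 × 10¹⁰)
  epsilon = 0.0008667
Final answer: epsilon = 0.0008667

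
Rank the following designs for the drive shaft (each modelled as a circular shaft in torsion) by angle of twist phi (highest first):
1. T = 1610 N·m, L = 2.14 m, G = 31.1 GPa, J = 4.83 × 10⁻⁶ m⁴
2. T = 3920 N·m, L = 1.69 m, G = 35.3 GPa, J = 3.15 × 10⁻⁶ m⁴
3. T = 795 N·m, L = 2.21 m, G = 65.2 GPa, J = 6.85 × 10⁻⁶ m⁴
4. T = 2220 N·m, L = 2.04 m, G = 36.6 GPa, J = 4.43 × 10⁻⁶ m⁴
Model: a circular shaft in torsion, so phi = (T·L) / (G·J) (SI units).
  Case 1: phi = (1610 × 2.14) / ((3.11 × 10¹⁰) × (4.83 × 10⁻⁶)) = 0.02294 rad = 1.314°
  Case 2: phi = (3920 × 1.69) / ((3.53 × 10¹⁰) × (3.15 × 10⁻⁶)) = 0.05958 rad = 3.414°
  Case 3: phi = (795 × 2.21) / ((6.52 × 10¹⁰) × (6.85 × 10⁻⁶)) = 0.003934 rad = 0.2254°
  Case 4: phi = (2220 × 2.04) / ((3.66 × 10¹⁰) × (4.43 × 10⁻⁶)) = 0.02793 rad = 1.6°
Ordering: 3.414° (case 2) > 1.6° (case 4) > 1.314° (case 1) > 0.2254° (case 3)
Final answer: 2, 4, 1, 3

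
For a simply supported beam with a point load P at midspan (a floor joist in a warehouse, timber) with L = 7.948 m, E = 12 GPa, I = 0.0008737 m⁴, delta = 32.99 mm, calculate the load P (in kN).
Model: a simply supported beam with a point load P at midspan, so delta = (P·L^3) / (48·E·I).
Solve for P: P = (48·delta·E·I) / L^3.
Convert to SI units:
  E = 12 GPa = 1.2 × 10¹⁰ Pa
  delta = 32.99 mm = 0.03299 m
Substitute:
  P = (48 × 0.03299 × (1.2 × 10¹⁰) × 0.0008737) / 7.948^3
  P = 33070 N
Convert: P = 33070 N = 33.07 kN
Final answer: P = 33.07 kN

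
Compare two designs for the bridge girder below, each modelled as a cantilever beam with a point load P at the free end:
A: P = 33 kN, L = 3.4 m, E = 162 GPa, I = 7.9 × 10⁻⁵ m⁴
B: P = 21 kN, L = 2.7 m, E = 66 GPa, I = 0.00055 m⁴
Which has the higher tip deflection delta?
Model: a cantilever beam with a point load P at the free end, so delta = (P·L^3) / (3·E·I) (SI units).
  A: delta = (33000 × 3.4^3) / (3 × (1.62 × 10¹¹) × (7.9 × 10⁻⁵)) = 0.03378 m = 33.78 mm
  B: delta = (21000 × 2.7^3) / (3 × (6.6 × 10¹⁰) × 0.00055) = 0.003796 m = 3.796 mm
33.78 mm > 3.796 mm, so A is larger.
Final answer: A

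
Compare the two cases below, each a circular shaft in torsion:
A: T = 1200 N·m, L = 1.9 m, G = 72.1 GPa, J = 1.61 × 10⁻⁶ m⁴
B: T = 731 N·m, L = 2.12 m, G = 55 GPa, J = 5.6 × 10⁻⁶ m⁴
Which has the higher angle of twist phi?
Model: a circular shaft in torsion, so phi = (T·L) / (G·J) (SI units).
  A: phi = (1200 × 1.9) / ((7.21 × 10¹⁰) × (1.61 × 10⁻⁶)) = 0.01964 rad = 1.125°
  B: phi = (731 × 2.12) / ((5.5 × 10¹⁰) × (5.6 × 10⁻⁶)) = 0.005032 rad = 0.2883°
1.125° > 0.2883°, so A is larger.
Final answer: A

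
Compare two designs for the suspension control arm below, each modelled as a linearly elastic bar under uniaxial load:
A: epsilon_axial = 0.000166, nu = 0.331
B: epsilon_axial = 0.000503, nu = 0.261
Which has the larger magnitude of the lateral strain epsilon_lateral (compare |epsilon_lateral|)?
Model: a linearly elastic bar under uniaxial load, so epsilon_lateral = -nu·epsilon_axial (SI units).
  A: epsilon_lateral = -(0.331 × 0.000166) = -5.495 × 10⁻⁵
  B: epsilon_lateral = -(0.261 × 0.000503) = -0.0001313
|epsilon_lateral|: A = 5.495 × 10⁻⁵, B = 0.0001313, so B is larger in magnitude.
Final answer: B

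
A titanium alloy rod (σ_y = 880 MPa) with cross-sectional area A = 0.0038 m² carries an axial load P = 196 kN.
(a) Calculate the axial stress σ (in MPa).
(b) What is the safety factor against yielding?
(a) Axial stress σ = P/A. Convert P = 196 kN = 196000 N.
  σ = 196000 / 0.0038 = 5.158 × 10⁷ Pa = 51.58 MPa
(b) Safety factor SF = σ_y/σ = 880 / 51.58 = 17.06
Final answer: (a) σ = 51.58 MPa, (b) SF = 17.06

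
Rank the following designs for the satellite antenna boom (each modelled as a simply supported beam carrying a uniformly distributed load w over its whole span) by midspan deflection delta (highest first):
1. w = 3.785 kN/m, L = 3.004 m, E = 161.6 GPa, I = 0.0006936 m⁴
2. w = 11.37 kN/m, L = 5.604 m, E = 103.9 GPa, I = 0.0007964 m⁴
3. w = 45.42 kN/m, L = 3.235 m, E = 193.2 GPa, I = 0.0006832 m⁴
Model: a simply supported beam carrying a uniformly distributed load w over its whole span, so delta = (5·w·L^4) / (384·E·I) (SI units).
  Case 1: delta = (5 × 3785 × 3.004^4) / (384 × (1.616 × 10¹¹) × 0.0006936) = 3.581 × 10⁻⁵ m = 0.03581 mm
  Case 2: delta = (5 × 11370 × 5.604^4) / (384 × (1.039 × 10¹¹) × 0.0007964) = 0.001765 m = 1.765 mm
  Case 3: delta = (5 × 45420 × 3.235^4) / (384 × (1.932 × 10¹¹) × 0.0006832) = 0.0004907 m = 0.4907 mm
Ordering: 1.765 mm (case 2) > 0.4907 mm (case 3) > 0.03581 mm (case 1)
Final answer: 2, 3, 1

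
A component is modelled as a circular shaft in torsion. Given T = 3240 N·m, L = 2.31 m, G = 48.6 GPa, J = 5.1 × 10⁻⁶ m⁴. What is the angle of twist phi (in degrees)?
Model: a circular shaft in torsion, so phi = (T·L) / (G·J).
Convert to SI units:
  G = 48.6 GPa = 4.86 × 10¹⁰ Pa
Substitute:
  phi = (3240 × 2.31) / ((4.86 × 10¹⁰) × (5.1 × 10⁻⁶))
  phi = 0.0302 rad
Convert to degrees: phi = 0.0302 × 180/π = 1.73°
Final answer: phi = 1.73°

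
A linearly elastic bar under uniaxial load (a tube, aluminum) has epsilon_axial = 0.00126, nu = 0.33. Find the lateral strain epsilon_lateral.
Model: a linearly elastic bar under uniaxial load, so epsilon_lateral = -nu·epsilon_axial.
Substitute:
  epsilon_lateral = -(0.33 × 0.00126)
  epsilon_lateral = -0.0004158
Final answer: epsilon_lateral = -0.0004158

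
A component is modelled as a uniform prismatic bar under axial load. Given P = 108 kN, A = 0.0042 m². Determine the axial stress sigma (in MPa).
Model: a uniform prismatic bar under axial load, so sigma = P / A.
Convert to SI units:
  P = 108 kN = 108000 N
Substitute:
  sigma = 108000 / 0.0042
  sigma = 2.571 × 10⁷ Pa
Convert: sigma = 2.571 × 10⁷ Pa = 25.71 MPa
Final answer: sigma = 25.71 MPa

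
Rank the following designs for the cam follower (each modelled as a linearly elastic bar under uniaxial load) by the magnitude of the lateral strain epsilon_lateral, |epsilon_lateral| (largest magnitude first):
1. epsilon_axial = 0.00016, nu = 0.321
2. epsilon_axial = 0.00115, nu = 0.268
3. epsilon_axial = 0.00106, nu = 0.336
Model: a linearly elastic bar under uniaxial load, so epsilon_lateral = -nu·epsilon_axial (SI units).
  Case 1: epsilon_lateral = -(0.321 × 0.00016) = -5.136 × 10⁻⁵
  Case 2: epsilon_lateral = -(0.268 × 0.00115) = -0.0003082
  Case 3: epsilon_lateral = -(0.336 × 0.00106) = -0.0003562
Ordering by |epsilon_lateral|: 0.0003562 (case 3) > 0.0003082 (case 2) > 5.136 × 10⁻⁵ (case 1)
Final answer: 3, 2, 1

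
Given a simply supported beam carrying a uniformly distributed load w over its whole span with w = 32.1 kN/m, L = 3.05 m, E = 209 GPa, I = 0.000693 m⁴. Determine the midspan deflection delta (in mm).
Model: a simply supported beam carrying a uniformly distributed load w over its whole span, so delta = (5·w·L^4) / (384·E·I).
Convert to SI units:
  w = 32.1 kN/m = 32100 N/m
  E = 209 GPa = 2.09 × 10¹¹ Pa
Substitute:
  delta = (5 × 32100 × 3.05^4) / (384 × (2.09 × 10¹¹) × 0.000693)
  delta = 0.0002497 m
Convert: delta = 0.0002497 m = 0.2497 mm
Final answer: delta = 0.2497 mm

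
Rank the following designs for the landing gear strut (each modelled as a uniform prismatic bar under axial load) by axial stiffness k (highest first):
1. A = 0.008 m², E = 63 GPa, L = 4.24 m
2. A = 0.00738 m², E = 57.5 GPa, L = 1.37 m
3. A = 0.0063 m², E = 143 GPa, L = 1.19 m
Model: a uniform prismatic bar under axial load, so k = (A·E) / L (SI units).
  Case 1: k = (0.008 × (6.3 × 10¹⁰)) / 4.24 = 1.189 × 10⁸ N/m = 118.9 MN/m
  Case 2: k = (0.00738 × (5.75 × 10¹⁰)) / 1.37 = 3.097 × 10⁸ N/m = 309.7 MN/m
  Case 3: k = (0.0063 × (1.43 × 10¹¹)) / 1.19 = 7.571 × 10⁸ N/m = 757.1 MN/m
Ordering: 757.1 MN/m (case 3) > 309.7 MN/m (case 2) > 118.9 MN/m (case 1)
Final answer: 3, 2, 1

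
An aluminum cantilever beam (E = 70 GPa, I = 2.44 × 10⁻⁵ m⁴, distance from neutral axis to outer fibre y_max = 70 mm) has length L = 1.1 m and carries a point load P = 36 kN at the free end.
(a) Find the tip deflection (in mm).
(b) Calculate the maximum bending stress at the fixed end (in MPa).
(a) Tip deflection of a cantilever with an end point load: δ = P·L^3 / (3·E·I). Convert P = 36 kN = 36000 N, E = 70 GPa = 7 × 10¹⁰ Pa.
  δ = (36000 × 1.1^3) / (3 × (7 × 10¹⁰) × (2.44 × 10⁻⁵)) = 0.009351 m = 9.351 mm
(b) Maximum bending moment at the fixed end: M = P·L = 36000 × 1.1 = 39600 N·m. Convert y_max = 70 mm = 0.07 m.
  σ = M·y_max / I = (39600 × 0.07) / (2.44 × 10⁻⁵) = 1.136 × 10⁸ Pa = 113.6 MPa
Final answer: (a) δ = 9.351 mm, (b) σ = 113.6 MPa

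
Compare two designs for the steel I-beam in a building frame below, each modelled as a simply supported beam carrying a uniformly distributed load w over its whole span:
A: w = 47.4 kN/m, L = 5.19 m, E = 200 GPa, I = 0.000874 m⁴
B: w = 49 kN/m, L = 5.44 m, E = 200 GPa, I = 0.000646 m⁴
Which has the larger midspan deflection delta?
Model: a simply supported beam carrying a uniformly distributed load w over its whole span, so delta = (5·w·L^4) / (384·E·I) (SI units).
  A: delta = (5 × 47400 × 5.19^4) / (384 × (2 × 10¹¹) × 0.000874) = 0.002562 m = 2.562 mm
  B: delta = (5 × 49000 × 5.44^4) / (384 × (2 × 10¹¹) × 0.000646) = 0.004325 m = 4.325 mm
4.325 mm > 2.562 mm, so B is larger.
Final answer: B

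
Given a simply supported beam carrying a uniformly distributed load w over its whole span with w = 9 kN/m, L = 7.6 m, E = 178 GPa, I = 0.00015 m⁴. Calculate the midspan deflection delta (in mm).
Model: a simply supported beam carrying a uniformly distributed load w over its whole span, so delta = (5·w·L^4) / (384·E·I).
Convert to SI units:
  w = 9 kN/m = 9000 N/m
  E = 178 GPa = 1.78 × 10¹¹ Pa
Substitute:
  delta = (5 × 9000 × 7.6^4) / (384 × (1.78 × 10¹¹) × 0.00015)
  delta = 0.01464 m
Convert: delta = 0.01464 m = 14.64 mm
Final answer: delta = 14.64 mm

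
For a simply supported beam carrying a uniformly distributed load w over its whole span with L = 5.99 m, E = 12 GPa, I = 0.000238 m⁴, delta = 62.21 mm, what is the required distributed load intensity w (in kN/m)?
Model: a simply supported beam carrying a uniformly distributed load w over its whole span, so delta = (5·w·L^4) / (384·E·I).
Solve for w: w = (384·delta·E·I) / (5·L^4).
Convert to SI units:
  E = 12 GPa = 1.2 × 10¹⁰ Pa
  delta = 62.21 mm = 0.06221 m
Substitute:
  w = (384 × 0.06221 × (1.2 × 10¹⁰) × 0.000238) / (5 × 5.99^4)
  w = 10600 N/m
Convert: w = 10600 N/m = 10.6 kN/m
Final answer: w = 10.6 kN/m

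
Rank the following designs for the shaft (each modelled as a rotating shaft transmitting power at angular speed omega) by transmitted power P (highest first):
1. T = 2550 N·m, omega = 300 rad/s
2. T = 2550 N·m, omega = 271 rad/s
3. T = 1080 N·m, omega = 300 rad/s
Model: a rotating shaft transmitting power at angular speed omega, so P = T·omega (SI units).
  Case 1: P = 2550 × 300 = 765000 W = 765 kW
  Case 2: P = 2550 × 271 = 691000 W = 691 kW
  Case 3: P = 1080 × 300 = 324000 W = 324 kW
Ordering: 765 kW (case 1) > 691 kW (case 2) > 324 kW (case 3)
Final answer: 1, 2, 3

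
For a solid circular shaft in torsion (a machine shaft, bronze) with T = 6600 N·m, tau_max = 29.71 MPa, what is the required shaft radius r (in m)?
Model: a solid circular shaft in torsion, so tau_max = (2·T) / (π·r^3).
Solve for r: r = ((2·T) / (π·tau_max))^(1/3).
Convert to SI units:
  tau_max = 29.71 MPa = 2.971 × 10⁷ Pa
Substitute:
  r = ((2 × 6600) / (π × (2.971 × 10⁷)))^(1/3)
  r = 0.0521 m
Final answer: r = 0.0521 m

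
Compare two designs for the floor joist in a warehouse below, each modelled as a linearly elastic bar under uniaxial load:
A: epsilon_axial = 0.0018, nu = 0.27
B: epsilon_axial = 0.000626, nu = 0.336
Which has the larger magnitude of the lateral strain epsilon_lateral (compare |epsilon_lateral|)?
Model: a linearly elastic bar under uniaxial load, so epsilon_lateral = -nu·epsilon_axial (SI units).
  A: epsilon_lateral = -(0.27 × 0.0018) = -0.000486
  B: epsilon_lateral = -(0.336 × 0.000626) = -0.0002103
|epsilon_lateral|: A = 0.000486, B = 0.0002103, so A is larger in magnitude.
Final answer: A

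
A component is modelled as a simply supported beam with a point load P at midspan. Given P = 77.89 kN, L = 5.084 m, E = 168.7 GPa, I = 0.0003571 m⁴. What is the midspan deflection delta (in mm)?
Model: a simply supported beam with a point load P at midspan, so delta = (P·L^3) / (48·E·I).
Convert to SI units:
  P = 77.89 kN = 77890 N
  E = 168.7 GPa = 1.687 × 10¹¹ Pa
Substitute:
  delta = (77890 × 5.084^3) / (48 × (1.687 × 10¹¹) × 0.0003571)
  delta = 0.00354 m
Convert: delta = 0.00354 m = 3.54 mm
Final answer: delta = 3.54 mm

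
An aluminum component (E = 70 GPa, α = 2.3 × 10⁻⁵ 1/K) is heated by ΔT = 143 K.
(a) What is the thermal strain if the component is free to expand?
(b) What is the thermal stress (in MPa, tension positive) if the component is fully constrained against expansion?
(a) Free thermal strain ε_th = α·ΔT = (2.3 × 10⁻⁵) × 143 = 0.003289
(b) Fully constrained, the expansion is suppressed, so σ = -E·α·ΔT. Convert E = 70 GPa = 7 × 10¹⁰ Pa.
  σ = -(7 × 10¹⁰) × (2.3 × 10⁻⁵) × 143 = -2.302 × 10⁸ Pa = -230.2 MPa (compressive)
Final answer: (a) ε_th = 0.003289, (b) σ = -230.2 MPa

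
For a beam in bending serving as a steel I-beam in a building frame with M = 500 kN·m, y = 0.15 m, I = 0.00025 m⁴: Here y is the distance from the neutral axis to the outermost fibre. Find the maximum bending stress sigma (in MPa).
Model: a beam in bending, so sigma = (M·y) / I.
Convert to SI units:
  M = 500 kN·m = 500000 N·m
Substitute:
  sigma = (500000 × 0.15) / 0.00025
  sigma = 3 × 10⁸ Pa
Convert: sigma = 3 × 10⁸ Pa = 300 MPa
Final answer: sigma = 300 MPa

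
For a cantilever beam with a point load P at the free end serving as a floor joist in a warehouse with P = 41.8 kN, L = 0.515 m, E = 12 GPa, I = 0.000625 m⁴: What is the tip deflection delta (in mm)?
Model: a cantilever beam with a point load P at the free end, so delta = (P·L^3) / (3·E·I).
Convert to SI units:
  P = 41.8 kN = 41800 N
  E = 12 GPa = 1.2 × 10¹⁰ Pa
Substitute:
  delta = (41800 × 0.515^3) / (3 × (1.2 × 10¹⁰) × 0.000625)
  delta = 0.0002538 m
Convert: delta = 0.0002538 m = 0.2538 mm
Final answer: delta = 0.2538 mm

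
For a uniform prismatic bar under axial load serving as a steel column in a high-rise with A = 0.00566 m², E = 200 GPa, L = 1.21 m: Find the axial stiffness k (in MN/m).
Model: a uniform prismatic bar under axial load, so k = (A·E) / L.
Convert to SI units:
  E = 200 GPa = 2 × 10¹¹ Pa
Substitute:
  k = (0.00566 × (2 × 10¹¹)) / 1.21
  k = 9.355 × 10⁸ N/m
Convert: k = 9.355 × 10⁸ N/m = 935.5 MN/m
Final answer: k = 935.5 MN/m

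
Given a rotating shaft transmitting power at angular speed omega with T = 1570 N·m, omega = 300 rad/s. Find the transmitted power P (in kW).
Model: a rotating shaft transmitting power at angular speed omega, so P = T·omega.
Substitute:
  P = 1570 × 300
  P = 471000 W
Convert: P = 471000 W = 471 kW
Final answer: P = 471 kW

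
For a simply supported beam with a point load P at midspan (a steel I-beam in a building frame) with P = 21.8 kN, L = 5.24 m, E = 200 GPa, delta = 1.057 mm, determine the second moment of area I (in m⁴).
Model: a simply supported beam with a point load P at midspan, so delta = (P·L^3) / (48·E·I).
Solve for I: I = (P·L^3) / (48·delta·E).
Convert to SI units:
  P = 21.8 kN = 21800 N
  E = 200 GPa = 2 × 10¹¹ Pa
  delta = 1.057 mm = 0.001057 m
Substitute:
  I = (21800 × 5.24^3) / (48 × 0.001057 × (2 × 10¹¹))
  I = 0.0003091 m⁴
Final answer: I = 0.0003091 m⁴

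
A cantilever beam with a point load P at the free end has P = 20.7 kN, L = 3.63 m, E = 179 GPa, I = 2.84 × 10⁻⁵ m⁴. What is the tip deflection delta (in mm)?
Model: a cantilever beam with a point load P at the free end, so delta = (P·L^3) / (3·E·I).
Convert to SI units:
  P = 20.7 kN = 20700 N
  E = 179 GPa = 1.79 × 10¹¹ Pa
Substitute:
  delta = (20700 × 3.63^3) / (3 × (1.79 × 10¹¹) × (2.84 × 10⁻⁵))
  delta = 0.06492 m
Convert: delta = 0.06492 m = 64.92 mm
Final answer: delta = 64.92 mm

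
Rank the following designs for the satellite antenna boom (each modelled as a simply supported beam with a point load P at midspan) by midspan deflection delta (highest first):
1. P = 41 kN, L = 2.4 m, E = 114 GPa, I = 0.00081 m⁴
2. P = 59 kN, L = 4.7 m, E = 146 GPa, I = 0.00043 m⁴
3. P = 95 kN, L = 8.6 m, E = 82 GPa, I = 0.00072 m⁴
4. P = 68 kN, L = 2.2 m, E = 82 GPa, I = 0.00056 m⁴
Model: a simply supported beam with a point load P at midspan, so delta = (P·L^3) / (48·E·I) (SI units).
  Case 1: delta = (41000 × 2.4^3) / (48 × (1.14 × 10¹¹) × 0.00081) = 0.0001279 m = 0.1279 mm
  Case 2: delta = (59000 × 4.7^3) / (48 × (1.46 × 10¹¹) × 0.00043) = 0.002033 m = 2.033 mm
  Case 3: delta = (95000 × 8.6^3) / (48 × (8.2 × 10¹⁰) × 0.00072) = 0.02132 m = 21.32 mm
  Case 4: delta = (68000 × 2.2^3) / (48 × (8.2 × 10¹⁰) × 0.00056) = 0.0003285 m = 0.3285 mm
Ordering: 21.32 mm (case 3) > 2.033 mm (case 2) > 0.3285 mm (case 4) > 0.1279 mm (case 1)
Final answer: 3, 2, 4, 1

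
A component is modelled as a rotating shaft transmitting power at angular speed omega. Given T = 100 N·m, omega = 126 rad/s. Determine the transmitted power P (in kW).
Model: a rotating shaft transmitting power at angular speed omega, so P = T·omega.
Substitute:
  P = 100 × 126
  P = 12600 W
Convert: P = 12600 W = 12.6 kW
Final answer: P = 12.6 kW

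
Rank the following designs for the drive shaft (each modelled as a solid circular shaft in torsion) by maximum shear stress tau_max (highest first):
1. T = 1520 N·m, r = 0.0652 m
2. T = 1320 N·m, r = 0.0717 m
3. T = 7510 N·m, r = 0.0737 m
Model: a solid circular shaft in torsion, so tau_max = (2·T) / (π·r^3) (SI units).
  Case 1: tau_max = (2 × 1520) / (π × 0.0652^3) = 3.491 × 10⁶ Pa = 3.491 MPa
  Case 2: tau_max = (2 × 1320) / (π × 0.0717^3) = 2.28 × 10⁶ Pa = 2.28 MPa
  Case 3: tau_max = (2 × 7510) / (π × 0.0737^3) = 1.194 × 10⁷ Pa = 11.94 MPa
Ordering: 11.94 MPa (case 3) > 3.491 MPa (case 1) > 2.28 MPa (case 2)
Final answer: 3, 1, 2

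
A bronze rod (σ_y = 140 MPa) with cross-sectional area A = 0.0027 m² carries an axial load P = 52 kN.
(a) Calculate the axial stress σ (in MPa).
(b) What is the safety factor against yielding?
(a) Axial stress σ = P/A. Convert P = 52 kN = 52000 N.
  σ = 52000 / 0.0027 = 1.926 × 10⁷ Pa = 19.26 MPa
(b) Safety factor SF = σ_y/σ = 140 / 19.26 = 7.269
Final answer: (a) σ = 19.26 MPa, (b) SF = 7.269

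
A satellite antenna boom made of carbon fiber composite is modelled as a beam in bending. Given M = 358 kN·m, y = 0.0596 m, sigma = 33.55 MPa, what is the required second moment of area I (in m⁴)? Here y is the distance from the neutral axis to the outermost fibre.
Model: a beam in bending, so sigma = (M·y) / I.
Solve for I: I = (M·y) / sigma.
Convert to SI units:
  M = 358 kN·m = 358000 N·m
  sigma = 33.55 MPa = 3.355 × 10⁷ Pa
Substitute:
  I = (358000 × 0.0596) / (3.355 × 10⁷)
  I = 0.000636 m⁴
Final answer: I = 0.000636 m⁴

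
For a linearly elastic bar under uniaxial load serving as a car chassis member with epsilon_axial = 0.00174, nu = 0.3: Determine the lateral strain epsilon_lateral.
Model: a linearly elastic bar under uniaxial load, so epsilon_lateral = -nu·epsilon_axial.
Substitute:
  epsilon_lateral = -(0.3 × 0.00174)
  epsilon_lateral = -0.000522
Final answer: epsilon_lateral = -0.000522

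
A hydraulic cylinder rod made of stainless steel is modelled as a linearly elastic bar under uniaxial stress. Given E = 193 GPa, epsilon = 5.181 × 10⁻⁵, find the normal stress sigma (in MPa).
Model: a linearly elastic bar under uniaxial stress, so epsilon = sigma / E.
Solve for sigma: sigma = epsilon·E.
Convert to SI units:
  E = 193 GPa = 1.93 × 10¹¹ Pa
Substitute:
  sigma = (5.181 × 10⁻⁵) × (1.93 × 10¹¹)
  sigma = 9.999 × 10⁶ Pa
Convert: sigma = 9.999 × 10⁶ Pa = 9.999 MPa
Final answer: sigma = 9.999 MPa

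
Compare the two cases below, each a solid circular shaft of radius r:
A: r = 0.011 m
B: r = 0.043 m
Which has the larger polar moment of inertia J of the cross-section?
Model: a solid circular shaft of radius r, so J = (π·r^4) / 2 (SI units).
  A: J = (π × 0.011^4) / 2 = 2.3 × 10⁻⁸ m⁴
  B: J = (π × 0.043^4) / 2 = 5.37 × 10⁻⁶ m⁴
5.37 × 10⁻⁶ m⁴ > 2.3 × 10⁻⁸ m⁴, so B is larger.
Final answer: B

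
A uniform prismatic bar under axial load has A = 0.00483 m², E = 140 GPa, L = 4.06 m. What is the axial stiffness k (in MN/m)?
Model: a uniform prismatic bar under axial load, so k = (A·E) / L.
Convert to SI units:
  E = 140 GPa = 1.4 × 10¹¹ Pa
Substitute:
  k = (0.00483 × (1.4 × 10¹¹)) / 4.06
  k = 1.666 × 10⁸ N/m
Convert: k = 1.666 × 10⁸ N/m = 166.6 MN/m
Final answer: k = 166.6 MN/m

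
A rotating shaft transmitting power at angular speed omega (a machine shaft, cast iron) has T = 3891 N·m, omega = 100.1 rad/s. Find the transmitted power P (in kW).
Model: a rotating shaft transmitting power at angular speed omega, so P = T·omega.
Substitute:
  P = 3891 × 100.1
  P = 389500 W
Convert: P = 389500 W = 389.5 kW
Final answer: P = 389.5 kW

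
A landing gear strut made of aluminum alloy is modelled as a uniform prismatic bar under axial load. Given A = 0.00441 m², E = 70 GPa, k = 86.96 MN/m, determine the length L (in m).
Model: a uniform prismatic bar under axial load, so k = (A·E) / L.
Solve for L: L = (A·E) / k.
Convert to SI units:
  E = 70 GPa = 7 × 10¹⁰ Pa
  k = 86.96 MN/m = 8.696 × 10⁷ N/m
Substitute:
  L = (0.00441 × (7 × 10¹⁰)) / (8.696 × 10⁷)
  L = 3.55 m
Final answer: L = 3.55 m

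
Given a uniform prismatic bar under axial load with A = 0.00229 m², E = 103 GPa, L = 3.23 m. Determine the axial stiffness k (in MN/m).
Model: a uniform prismatic bar under axial load, so k = (A·E) / L.
Convert to SI units:
  E = 103 GPa = 1.03 × 10¹¹ Pa
Substitute:
  k = (0.00229 × (1.03 × 10¹¹)) / 3.23
  k = 7.302 × 10⁷ N/m
Convert: k = 7.302 × 10⁷ N/m = 73.02 MN/m
Final answer: k = 73.02 MN/m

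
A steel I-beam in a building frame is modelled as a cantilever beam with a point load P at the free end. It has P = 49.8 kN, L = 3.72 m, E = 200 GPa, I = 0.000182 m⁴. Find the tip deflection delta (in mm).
Model: a cantilever beam with a point load P at the free end, so delta = (P·L^3) / (3·E·I).
Convert to SI units:
  P = 49.8 kN = 49800 N
  E = 200 GPa = 2 × 10¹¹ Pa
Substitute:
  delta = (49800 × 3.72^3) / (3 × (2 × 10¹¹) × 0.000182)
  delta = 0.02348 m
Convert: delta = 0.02348 m = 23.48 mm
Final answer: delta = 23.48 mm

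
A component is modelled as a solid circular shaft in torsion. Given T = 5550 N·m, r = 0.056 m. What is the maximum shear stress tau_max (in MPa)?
Model: a solid circular shaft in torsion, so tau_max = (2·T) / (π·r^3).
Substitute:
  tau_max = (2 × 5550) / (π × 0.056^3)
  tau_max = 2.012 × 10⁷ Pa
Convert: tau_max = 2.012 × 10⁷ Pa = 20.12 MPa
Final answer: tau_max = 20.12 MPa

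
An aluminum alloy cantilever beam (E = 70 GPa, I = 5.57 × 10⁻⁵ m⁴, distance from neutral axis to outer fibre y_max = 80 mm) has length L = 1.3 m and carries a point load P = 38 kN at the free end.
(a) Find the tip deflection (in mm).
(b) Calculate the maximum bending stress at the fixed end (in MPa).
(a) Tip deflection of a cantilever with an end point load: δ = P·L^3 / (3·E·I). Convert P = 38 kN = 38000 N, E = 70 GPa = 7 × 10¹⁰ Pa.
  δ = (38000 × 1.3^3) / (3 × (7 × 10¹⁰) × (5.57 × 10⁻⁵)) = 0.007137 m = 7.137 mm
(b) Maximum bending moment at the fixed end: M = P·L = 38000 × 1.3 = 49400 N·m. Convert y_max = 80 mm = 0.08 m.
  σ = M·y_max / I = (49400 × 0.08) / (5.57 × 10⁻⁵) = 7.095 × 10⁷ Pa = 70.95 MPa
Final answer: (a) δ = 7.137 mm, (b) σ = 70.95 MPa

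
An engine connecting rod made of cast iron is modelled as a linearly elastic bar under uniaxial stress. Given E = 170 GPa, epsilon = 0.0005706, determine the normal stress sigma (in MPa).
Model: a linearly elastic bar under uniaxial stress, so epsilon = sigma / E.
Solve for sigma: sigma = epsilon·E.
Convert to SI units:
  E = 170 GPa = 1.7 × 10¹¹ Pa
Substitute:
  sigma = 0.0005706 × (1.7 × 10¹¹)
  sigma = 9.7 × 10⁷ Pa
Convert: sigma = 9.7 × 10⁷ Pa = 97 MPa
Final answer: sigma = 97 MPa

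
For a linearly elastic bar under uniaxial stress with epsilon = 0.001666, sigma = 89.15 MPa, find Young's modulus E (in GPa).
Model: a linearly elastic bar under uniaxial stress, so sigma = E·epsilon.
Solve for E: E = sigma / epsilon.
Convert to SI units:
  sigma = 89.15 MPa = 8.915 × 10⁷ Pa
Substitute:
  E = (8.915 × 10⁷) / 0.001666
  E = 5.351 × 10¹⁰ Pa
Convert: E = 5.351 × 10¹⁰ Pa = 53.51 GPa
Final answer: E = 53.51 GPa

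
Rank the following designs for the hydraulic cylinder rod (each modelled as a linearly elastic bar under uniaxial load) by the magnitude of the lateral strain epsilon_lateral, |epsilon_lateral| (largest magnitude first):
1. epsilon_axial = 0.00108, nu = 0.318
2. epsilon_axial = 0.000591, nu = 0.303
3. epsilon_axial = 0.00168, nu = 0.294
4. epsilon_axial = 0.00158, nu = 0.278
Model: a linearly elastic bar under uniaxial load, so epsilon_lateral = -nu·epsilon_axial (SI units).
  Case 1: epsilon_lateral = -(0.318 × 0.00108) = -0.0003434
  Case 2: epsilon_lateral = -(0.303 × 0.000591) = -0.0001791
  Case 3: epsilon_lateral = -(0.294 × 0.00168) = -0.0004939
  Case 4: epsilon_lateral = -(0.278 × 0.00158) = -0.0004392
Ordering by |epsilon_lateral|: 0.0004939 (case 3) > 0.0004392 (case 4) > 0.0003434 (case 1) > 0.0001791 (case 2)
Final answer: 3, 4, 1, 2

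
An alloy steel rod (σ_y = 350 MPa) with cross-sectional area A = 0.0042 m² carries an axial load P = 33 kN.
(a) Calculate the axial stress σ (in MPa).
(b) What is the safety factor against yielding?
(a) Axial stress σ = P/A. Convert P = 33 kN = 33000 N.
  σ = 33000 / 0.0042 = 7.857 × 10⁶ Pa = 7.857 MPa
(b) Safety factor SF = σ_y/σ = 350 / 7.857 = 44.55
Final answer: (a) σ = 7.857 MPa, (b) SF = 44.55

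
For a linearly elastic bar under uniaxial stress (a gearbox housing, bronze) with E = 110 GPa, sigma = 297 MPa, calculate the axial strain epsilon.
Model: a linearly elastic bar under uniaxial stress, so sigma = E·epsilon.
Solve for epsilon: epsilon = sigma / E.
Convert to SI units:
  E = 110 GPa = 1.1 × 10¹¹ Pa
  sigma = 297 MPa = 2.97 × 10⁸ Pa
Substitute:
  epsilon = (2.97 × 10⁸) / (1.1 × 10¹¹)
  epsilon = 0.0027
Final answer: epsilon = 0.0027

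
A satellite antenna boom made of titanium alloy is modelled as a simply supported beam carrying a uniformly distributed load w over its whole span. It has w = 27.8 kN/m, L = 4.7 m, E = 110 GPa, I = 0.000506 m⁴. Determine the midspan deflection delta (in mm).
Model: a simply supported beam carrying a uniformly distributed load w over its whole span, so delta = (5·w·L^4) / (384·E·I).
Convert to SI units:
  w = 27.8 kN/m = 27800 N/m
  E = 110 GPa = 1.1 × 10¹¹ Pa
Substitute:
  delta = (5 × 27800 × 4.7^4) / (384 × (1.1 × 10¹¹) × 0.000506)
  delta = 0.003173 m
Convert: delta = 0.003173 m = 3.173 mm
Final answer: delta = 3.173 mm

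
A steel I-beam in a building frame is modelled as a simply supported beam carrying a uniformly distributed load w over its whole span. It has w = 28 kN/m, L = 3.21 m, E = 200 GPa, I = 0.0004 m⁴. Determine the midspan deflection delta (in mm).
Model: a simply supported beam carrying a uniformly distributed load w over its whole span, so delta = (5·w·L^4) / (384·E·I).
Convert to SI units:
  w = 28 kN/m = 28000 N/m
  E = 200 GPa = 2 × 10¹¹ Pa
Substitute:
  delta = (5 × 28000 × 3.21^4) / (384 × (2 × 10¹¹) × 0.0004)
  delta = 0.0004839 m
Convert: delta = 0.0004839 m = 0.4839 mm
Final answer: delta = 0.4839 mm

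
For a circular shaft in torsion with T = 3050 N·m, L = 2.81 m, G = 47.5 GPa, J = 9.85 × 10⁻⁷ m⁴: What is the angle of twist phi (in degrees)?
Model: a circular shaft in torsion, so phi = (T·L) / (G·J).
Convert to SI units:
  G = 47.5 GPa = 4.75 × 10¹⁰ Pa
Substitute:
  phi = (3050 × 2.81) / ((4.75 × 10¹⁰) × (9.85 × 10⁻⁷))
  phi = 0.1832 rad
Convert to degrees: phi = 0.1832 × 180/π = 10.5°
Final answer: phi = 10.5°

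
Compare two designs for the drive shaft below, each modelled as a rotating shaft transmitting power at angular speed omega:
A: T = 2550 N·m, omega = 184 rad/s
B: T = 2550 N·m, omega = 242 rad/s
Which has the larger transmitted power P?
Model: a rotating shaft transmitting power at angular speed omega, so P = T·omega (SI units).
  A: P = 2550 × 184 = 469200 W = 469.2 kW
  B: P = 2550 × 242 = 617100 W = 617.1 kW
617.1 kW > 469.2 kW, so B is larger.
Final answer: B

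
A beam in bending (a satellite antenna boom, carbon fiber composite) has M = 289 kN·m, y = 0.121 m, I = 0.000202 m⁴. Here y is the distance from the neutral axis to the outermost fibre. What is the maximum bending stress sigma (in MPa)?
Model: a beam in bending, so sigma = (M·y) / I.
Convert to SI units:
  M = 289 kN·m = 289000 N·m
Substitute:
  sigma = (289000 × 0.121) / 0.000202
  sigma = 1.731 × 10⁸ Pa
Convert: sigma = 1.731 × 10⁸ Pa = 173.1 MPa
Final answer: sigma = 173.1 MPa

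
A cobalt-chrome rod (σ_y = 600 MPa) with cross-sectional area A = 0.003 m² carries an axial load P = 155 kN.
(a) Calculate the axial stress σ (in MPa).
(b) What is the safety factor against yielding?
(a) Axial stress σ = P/A. Convert P = 155 kN = 155000 N.
  σ = 155000 / 0.003 = 5.167 × 10⁷ Pa = 51.67 MPa
(b) Safety factor SF = σ_y/σ = 600 / 51.67 = 11.61
Final answer: (a) σ = 51.67 MPa, (b) SF = 11.61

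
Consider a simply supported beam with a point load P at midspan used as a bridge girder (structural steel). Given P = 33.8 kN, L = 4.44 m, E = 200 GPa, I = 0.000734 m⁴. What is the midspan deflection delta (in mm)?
Model: a simply supported beam with a point load P at midspan, so delta = (P·L^3) / (48·E·I).
Convert to SI units:
  P = 33.8 kN = 33800 N
  E = 200 GPa = 2 × 10¹¹ Pa
Substitute:
  delta = (33800 × 4.44^3) / (48 × (2 × 10¹¹) × 0.000734)
  delta = 0.0004199 m
Convert: delta = 0.0004199 m = 0.4199 mm
Final answer: delta = 0.4199 mm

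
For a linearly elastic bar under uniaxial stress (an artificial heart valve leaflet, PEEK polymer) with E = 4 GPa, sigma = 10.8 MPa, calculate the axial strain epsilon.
Model: a linearly elastic bar under uniaxial stress, so sigma = E·epsilon.
Solve for epsilon: epsilon = sigma / E.
Convert to SI units:
  E = 4 GPa = 4 × 10⁹ Pa
  sigma = 10.8 MPa = 1.08 × 10⁷ Pa
Substitute:
  epsilon = (1.08 × 10⁷) / (4 × 10⁹)
  epsilon = 0.0027
Final answer: epsilon = 0.0027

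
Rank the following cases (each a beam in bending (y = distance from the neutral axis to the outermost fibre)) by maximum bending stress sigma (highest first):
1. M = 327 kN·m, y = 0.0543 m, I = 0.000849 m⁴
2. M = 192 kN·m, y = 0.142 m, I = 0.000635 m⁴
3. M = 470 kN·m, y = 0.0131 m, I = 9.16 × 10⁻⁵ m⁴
Model: a beam in bending (y = distance from the neutral axis to the outermost fibre), so sigma = (M·y) / I (SI units).
  Case 1: sigma = (327000 × 0.0543) / 0.000849 = 2.091 × 10⁷ Pa = 20.91 MPa
  Case 2: sigma = (192000 × 0.142) / 0.000635 = 4.294 × 10⁷ Pa = 42.94 MPa
  Case 3: sigma = (470000 × 0.0131) / (9.16 × 10⁻⁵) = 6.722 × 10⁷ Pa = 67.22 MPa
Ordering: 67.22 MPa (case 3) > 42.94 MPa (case 2) > 20.91 MPa (case 1)
Final answer: 3, 2, 1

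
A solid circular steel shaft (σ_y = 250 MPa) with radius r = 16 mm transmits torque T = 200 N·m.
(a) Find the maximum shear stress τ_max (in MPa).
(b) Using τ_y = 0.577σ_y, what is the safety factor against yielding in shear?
(a) For a solid circular shaft, τ_max = T·r/J with J = π·r^4/2, i.e. τ_max = 2·T / (π·r^3). Convert r = 16 mm = 0.016 m.
  τ_max = (2 × 200) / (π × 0.016^3) = 3.108 × 10⁷ Pa = 31.08 MPa
(b) τ_y = 0.577 × 250 = 144.25 MPa
  SF = τ_y/τ_max = 144.25 / 31.08 = 4.641
Final answer: (a) τ_max = 31.08 MPa, (b) SF = 4.641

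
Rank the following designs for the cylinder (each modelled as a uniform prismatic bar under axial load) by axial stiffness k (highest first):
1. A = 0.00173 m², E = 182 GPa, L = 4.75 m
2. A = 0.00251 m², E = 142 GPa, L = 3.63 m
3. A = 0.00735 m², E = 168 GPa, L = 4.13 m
Model: a uniform prismatic bar under axial load, so k = (A·E) / L (SI units).
  Case 1: k = (0.00173 × (1.82 × 10¹¹)) / 4.75 = 6.629 × 10⁷ N/m = 66.29 MN/m
  Case 2: k = (0.00251 × (1.42 × 10¹¹)) / 3.63 = 9.819 × 10⁷ N/m = 98.19 MN/m
  Case 3: k = (0.00735 × (1.68 × 10¹¹)) / 4.13 = 2.99 × 10⁸ N/m = 299 MN/m
Ordering: 299 MN/m (case 3) > 98.19 MN/m (case 2) > 66.29 MN/m (case 1)
Final answer: 3, 2, 1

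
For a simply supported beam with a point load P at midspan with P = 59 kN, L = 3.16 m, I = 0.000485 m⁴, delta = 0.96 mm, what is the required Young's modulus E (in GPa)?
Model: a simply supported beam with a point load P at midspan, so delta = (P·L^3) / (48·E·I).
Solve for E: E = (P·L^3) / (48·delta·I).
Convert to SI units:
  P = 59 kN = 59000 N
  delta = 0.96 mm = 0.00096 m
Substitute:
  E = (59000 × 3.16^3) / (48 × 0.00096 × 0.000485)
  E = 8.33 × 10¹⁰ Pa
Convert: E = 8.33 × 10¹⁰ Pa = 83.3 GPa
Final answer: E = 83.3 GPa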